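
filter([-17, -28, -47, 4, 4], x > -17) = [4, 4]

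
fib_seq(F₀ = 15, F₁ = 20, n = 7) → F_2 = F_1 + F_0 = 35
F_3 = F_2 + F_1 = 55
F_4 = F_3 + F_2 = 90
...
= [15, 20, 35, 55, 90, 145, 235]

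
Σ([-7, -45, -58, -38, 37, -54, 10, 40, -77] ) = -192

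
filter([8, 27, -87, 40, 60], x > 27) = [40, 60]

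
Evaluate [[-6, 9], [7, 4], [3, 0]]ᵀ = [[-6, 7, 3], [9, 4, 0]]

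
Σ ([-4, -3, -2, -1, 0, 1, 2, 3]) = -4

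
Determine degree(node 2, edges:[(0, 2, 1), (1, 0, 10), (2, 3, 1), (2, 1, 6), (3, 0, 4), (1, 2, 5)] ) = 4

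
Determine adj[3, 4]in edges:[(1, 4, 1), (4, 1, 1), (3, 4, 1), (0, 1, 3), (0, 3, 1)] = 1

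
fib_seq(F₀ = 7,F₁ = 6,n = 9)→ F_2 = F_1 + F_0 = 13
F_3 = F_2 + F_1 = 19
F_4 = F_3 + F_2 = 32
...
= [7, 6, 13, 19, 32, 51, 83, 134, 217]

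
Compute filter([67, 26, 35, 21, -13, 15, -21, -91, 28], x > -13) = keep x where x > -13: 67✓, 26✓, 35✓, 21✓, -13✗, 15✓, -21✗, -91✗, 28✓
= [67, 26, 35, 21, 15, 28]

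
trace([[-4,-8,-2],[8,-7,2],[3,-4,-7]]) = diagonal: (-4) + (-7) + (-7)
= -18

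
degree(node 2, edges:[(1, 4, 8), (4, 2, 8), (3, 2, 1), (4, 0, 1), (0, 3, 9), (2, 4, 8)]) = incident: (4,2), (3,2), (2,4)
= 3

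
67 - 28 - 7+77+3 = 112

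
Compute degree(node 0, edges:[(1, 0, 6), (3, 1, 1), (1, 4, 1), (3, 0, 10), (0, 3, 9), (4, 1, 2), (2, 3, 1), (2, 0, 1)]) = 4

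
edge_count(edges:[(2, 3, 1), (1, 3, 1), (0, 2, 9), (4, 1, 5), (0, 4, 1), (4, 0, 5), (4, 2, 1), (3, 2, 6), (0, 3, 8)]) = 9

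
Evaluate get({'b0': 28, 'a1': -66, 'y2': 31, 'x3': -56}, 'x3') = -56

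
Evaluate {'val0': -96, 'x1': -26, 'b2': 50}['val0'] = -96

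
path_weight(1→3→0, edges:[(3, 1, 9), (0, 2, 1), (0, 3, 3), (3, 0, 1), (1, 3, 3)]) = w(1→3)=3 + w(3→0)=1
= 4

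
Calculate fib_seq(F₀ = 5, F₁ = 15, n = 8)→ [5, 15, 20, 35, 55, 90, 145, 235]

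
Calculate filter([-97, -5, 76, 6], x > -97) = [-5, 76, 6]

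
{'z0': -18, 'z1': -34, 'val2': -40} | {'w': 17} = {'z0': -18, 'z1': -34, 'val2': -40, 'w': 17}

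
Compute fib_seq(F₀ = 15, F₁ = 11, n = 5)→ F_2 = F_1 + F_0 = 26
F_3 = F_2 + F_1 = 37
F_4 = F_3 + F_2 = 63
= [15, 11, 26, 37, 63]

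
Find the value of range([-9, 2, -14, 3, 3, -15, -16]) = 19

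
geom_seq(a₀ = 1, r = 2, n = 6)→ [1, 2, 4, 8, 16, 32]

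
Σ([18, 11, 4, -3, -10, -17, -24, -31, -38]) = 18 + 11 + 4 + (-3) + (-10) + (-17) + (-24) + (-31) + (-38)
= -90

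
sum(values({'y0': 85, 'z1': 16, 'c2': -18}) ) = 85 + 16 + (-18)
= 83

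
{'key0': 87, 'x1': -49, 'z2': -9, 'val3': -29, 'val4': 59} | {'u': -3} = {'key0': 87, 'x1': -49, 'z2': -9, 'val3': -29, 'val4': 59, 'u': -3}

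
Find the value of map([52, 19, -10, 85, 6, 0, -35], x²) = [2704, 361, 100, 7225, 36, 0, 1225]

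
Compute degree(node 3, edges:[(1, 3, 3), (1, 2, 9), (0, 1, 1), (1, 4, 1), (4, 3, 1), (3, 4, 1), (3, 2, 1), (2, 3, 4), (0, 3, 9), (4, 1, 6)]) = incident: (1,3), (4,3), (3,4), (3,2), (2,3), (0,3)
= 6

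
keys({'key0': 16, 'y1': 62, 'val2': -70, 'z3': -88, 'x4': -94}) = ['key0', 'y1', 'val2', 'z3', 'x4']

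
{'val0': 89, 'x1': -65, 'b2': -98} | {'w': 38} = {'val0': 89, 'x1': -65, 'b2': -98, 'w': 38}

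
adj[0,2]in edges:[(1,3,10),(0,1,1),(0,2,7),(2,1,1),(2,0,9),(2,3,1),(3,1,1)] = 7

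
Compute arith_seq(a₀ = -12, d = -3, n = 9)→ a_0 = -12 + 0*-3 = -12
a_1 = -12 + 1*-3 = -15
a_2 = -12 + 2*-3 = -18
...
= [-12, -15, -18, -21, -24, -27, -30, -33, -36]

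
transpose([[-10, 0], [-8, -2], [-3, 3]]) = [[-10, -8, -3], [0, -2, 3]]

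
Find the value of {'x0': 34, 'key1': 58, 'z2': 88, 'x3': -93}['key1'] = 58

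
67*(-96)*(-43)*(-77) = -21296352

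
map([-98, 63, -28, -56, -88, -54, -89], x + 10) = -98+10=-88, 63+10=73, -28+10=-18, -56+10=-46, -88+10=-78, -54+10=-44, -89+10=-79
= [-88, 73, -18, -46, -78, -44, -79]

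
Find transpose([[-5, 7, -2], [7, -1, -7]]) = [[-5, 7], [7, -1], [-2, -7]]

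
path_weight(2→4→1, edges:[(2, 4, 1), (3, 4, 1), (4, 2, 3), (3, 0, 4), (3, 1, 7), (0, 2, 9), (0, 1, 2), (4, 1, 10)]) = 11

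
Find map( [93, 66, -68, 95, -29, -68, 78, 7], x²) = (93)²=8649, (66)²=4356, (-68)²=4624, (95)²=9025, (-29)²=841, (-68)²=4624, (78)²=6084, (7)²=49
= [8649, 4356, 4624, 9025, 841, 4624, 6084, 49]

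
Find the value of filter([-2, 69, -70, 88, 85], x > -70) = keep x where x > -70: -2✓, 69✓, -70✗, 88✓, 85✓
= [-2, 69, 88, 85]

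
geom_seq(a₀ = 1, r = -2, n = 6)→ a_0 = 1*(-2)^0 = 1
a_1 = 1*(-2)^1 = -2
a_2 = 1*(-2)^2 = 4
...
= [1, -2, 4, -8, 16, -32]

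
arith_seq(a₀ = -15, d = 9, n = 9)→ [-15, -6, 3, 12, 21, 30, 39, 48, 57]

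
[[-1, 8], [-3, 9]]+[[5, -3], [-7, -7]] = [[4, 5], [-10, 2]]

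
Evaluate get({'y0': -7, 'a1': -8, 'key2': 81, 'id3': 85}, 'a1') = -8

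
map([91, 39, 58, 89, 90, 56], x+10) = [101, 49, 68, 99, 100, 66]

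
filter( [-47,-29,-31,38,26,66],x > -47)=keep x where x > -47: -47✗, -29✓, -31✓, 38✓, 26✓, 66✓
= [-29, -31, 38, 26, 66]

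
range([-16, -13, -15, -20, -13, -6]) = 14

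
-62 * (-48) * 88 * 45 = 11784960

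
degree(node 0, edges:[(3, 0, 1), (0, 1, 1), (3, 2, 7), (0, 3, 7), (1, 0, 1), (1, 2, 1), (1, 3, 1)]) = incident: (3,0), (0,1), (0,3), (1,0)
= 4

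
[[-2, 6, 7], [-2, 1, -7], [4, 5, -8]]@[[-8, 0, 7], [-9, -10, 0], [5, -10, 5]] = [[-3, -130, 21], [-28, 60, -49], [-117, 30, -12]]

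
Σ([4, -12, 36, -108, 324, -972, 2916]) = 2188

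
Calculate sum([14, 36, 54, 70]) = 14 + 36 + 54 + 70
= 174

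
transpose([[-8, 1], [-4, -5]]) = [[-8, -4], [1, -5]]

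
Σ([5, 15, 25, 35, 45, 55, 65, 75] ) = 5 + 15 + 25 + 35 + 45 + 55 + 65 + 75
= 320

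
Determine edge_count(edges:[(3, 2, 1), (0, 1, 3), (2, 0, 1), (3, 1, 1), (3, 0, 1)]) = 5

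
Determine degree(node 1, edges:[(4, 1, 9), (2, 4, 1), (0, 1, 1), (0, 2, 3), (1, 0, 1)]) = 3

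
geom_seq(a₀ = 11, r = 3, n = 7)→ [11, 33, 99, 297, 891, 2673, 8019]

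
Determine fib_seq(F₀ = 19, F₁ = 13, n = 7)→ F_2 = F_1 + F_0 = 32
F_3 = F_2 + F_1 = 45
F_4 = F_3 + F_2 = 77
...
= [19, 13, 32, 45, 77, 122, 199]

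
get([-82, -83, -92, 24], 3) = 24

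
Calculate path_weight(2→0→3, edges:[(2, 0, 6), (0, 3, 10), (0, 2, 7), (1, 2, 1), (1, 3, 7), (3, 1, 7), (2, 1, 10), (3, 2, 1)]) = w(2→0)=6 + w(0→3)=10
= 16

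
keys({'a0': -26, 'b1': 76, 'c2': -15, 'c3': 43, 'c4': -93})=['a0', 'b1', 'c2', 'c3', 'c4']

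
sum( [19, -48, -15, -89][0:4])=slice → [19, -48, -15, -89]
19 + (-48) + (-15) + (-89)
= -133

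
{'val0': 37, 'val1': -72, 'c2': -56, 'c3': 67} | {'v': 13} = {'val0': 37, 'val1': -72, 'c2': -56, 'c3': 67, 'v': 13}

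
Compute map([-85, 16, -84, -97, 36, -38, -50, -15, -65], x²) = (-85)²=7225, (16)²=256, (-84)²=7056, (-97)²=9409, (36)²=1296, (-38)²=1444, (-50)²=2500, (-15)²=225, (-65)²=4225
= [7225, 256, 7056, 9409, 1296, 1444, 2500, 225, 4225]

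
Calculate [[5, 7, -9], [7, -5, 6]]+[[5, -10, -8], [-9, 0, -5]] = [[10, -3, -17], [-2, -5, 1]]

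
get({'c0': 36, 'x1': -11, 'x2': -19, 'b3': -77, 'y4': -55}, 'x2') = -19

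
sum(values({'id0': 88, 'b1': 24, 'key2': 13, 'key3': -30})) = 95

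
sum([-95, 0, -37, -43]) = -175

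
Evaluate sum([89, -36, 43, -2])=89 + (-36) + 43 + (-2)
= 94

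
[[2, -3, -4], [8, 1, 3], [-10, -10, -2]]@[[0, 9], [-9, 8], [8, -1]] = [[-5, -2], [15, 77], [74, -168]]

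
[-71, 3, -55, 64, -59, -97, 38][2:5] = [-55, 64, -59]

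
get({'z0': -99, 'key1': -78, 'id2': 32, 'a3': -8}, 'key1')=-78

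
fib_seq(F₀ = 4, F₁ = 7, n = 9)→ [4, 7, 11, 18, 29, 47, 76, 123, 199]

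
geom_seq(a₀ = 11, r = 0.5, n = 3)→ [11.0, 5.5, 2.75]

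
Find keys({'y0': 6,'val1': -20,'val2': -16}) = ['y0', 'val1', 'val2']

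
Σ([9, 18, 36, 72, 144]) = 279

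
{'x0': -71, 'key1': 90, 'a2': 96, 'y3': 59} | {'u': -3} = {'x0': -71, 'key1': 90, 'a2': 96, 'y3': 59, 'u': -3}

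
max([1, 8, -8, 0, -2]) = 8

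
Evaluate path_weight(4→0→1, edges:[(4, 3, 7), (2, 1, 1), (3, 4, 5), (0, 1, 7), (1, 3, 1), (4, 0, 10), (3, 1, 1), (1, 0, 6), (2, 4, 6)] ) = 17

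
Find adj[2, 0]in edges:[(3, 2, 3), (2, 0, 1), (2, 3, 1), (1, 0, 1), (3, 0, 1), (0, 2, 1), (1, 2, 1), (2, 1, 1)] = 1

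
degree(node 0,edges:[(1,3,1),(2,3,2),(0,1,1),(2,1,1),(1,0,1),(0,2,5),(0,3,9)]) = incident: (0,1), (1,0), (0,2), (0,3)
= 4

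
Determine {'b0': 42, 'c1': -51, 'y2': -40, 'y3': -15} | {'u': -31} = {'b0': 42, 'c1': -51, 'y2': -40, 'y3': -15, 'u': -31}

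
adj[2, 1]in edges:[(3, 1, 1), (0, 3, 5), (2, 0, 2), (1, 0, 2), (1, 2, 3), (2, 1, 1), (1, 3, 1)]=1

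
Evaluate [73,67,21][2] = 21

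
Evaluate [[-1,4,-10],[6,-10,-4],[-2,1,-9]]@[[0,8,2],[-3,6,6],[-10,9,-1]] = [[88, -74, 32], [70, -48, -44], [87, -91, 11]]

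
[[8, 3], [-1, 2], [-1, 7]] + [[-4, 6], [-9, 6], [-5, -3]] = [[4, 9], [-10, 8], [-6, 4]]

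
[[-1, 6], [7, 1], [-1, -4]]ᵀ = [[-1, 7, -1], [6, 1, -4]]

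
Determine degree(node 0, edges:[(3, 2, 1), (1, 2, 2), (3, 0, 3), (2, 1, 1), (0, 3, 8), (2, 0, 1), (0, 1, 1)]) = 4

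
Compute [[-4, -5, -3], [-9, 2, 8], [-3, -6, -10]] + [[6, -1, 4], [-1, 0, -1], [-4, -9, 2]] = [[2, -6, 1], [-10, 2, 7], [-7, -15, -8]]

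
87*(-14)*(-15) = 18270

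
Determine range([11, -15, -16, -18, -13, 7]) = 29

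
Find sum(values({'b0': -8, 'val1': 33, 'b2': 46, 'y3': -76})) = (-8) + 33 + 46 + (-76)
= -5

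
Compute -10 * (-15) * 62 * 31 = 288300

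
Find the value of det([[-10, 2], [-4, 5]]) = (-10)*(5) - (2)*(-4)
= -42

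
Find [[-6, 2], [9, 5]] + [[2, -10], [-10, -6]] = [[-4, -8], [-1, -1]]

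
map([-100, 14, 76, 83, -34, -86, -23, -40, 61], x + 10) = [-90, 24, 86, 93, -24, -76, -13, -30, 71]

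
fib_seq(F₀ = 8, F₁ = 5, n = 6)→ [8, 5, 13, 18, 31, 49]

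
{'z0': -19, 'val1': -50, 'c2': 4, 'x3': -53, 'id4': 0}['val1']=-50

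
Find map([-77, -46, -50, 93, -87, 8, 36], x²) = [5929, 2116, 2500, 8649, 7569, 64, 1296]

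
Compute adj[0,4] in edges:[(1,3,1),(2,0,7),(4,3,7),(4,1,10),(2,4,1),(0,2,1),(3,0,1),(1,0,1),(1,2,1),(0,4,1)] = 1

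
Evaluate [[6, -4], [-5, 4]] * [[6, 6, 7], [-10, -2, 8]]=[[76, 44, 10], [-70, -38, -3]]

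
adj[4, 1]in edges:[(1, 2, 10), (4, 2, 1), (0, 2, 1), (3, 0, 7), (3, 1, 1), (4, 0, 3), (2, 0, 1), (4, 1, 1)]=1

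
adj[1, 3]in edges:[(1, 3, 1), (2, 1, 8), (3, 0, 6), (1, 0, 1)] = 1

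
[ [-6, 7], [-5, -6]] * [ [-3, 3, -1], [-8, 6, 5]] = C[0][0] = (-6)*(-3) + (7)*(-8) = -38
C[0][1] = (-6)*(3) + (7)*(6) = 24
C[0][2] = (-6)*(-1) + (7)*(5) = 41
C[1][0] = (-5)*(-3) + (-6)*(-8) = 63
C[1][1] = (-5)*(3) + (-6)*(6) = -51
C[1][2] = (-5)*(-1) + (-6)*(5) = -25
= [[-38, 24, 41], [63, -51, -25]]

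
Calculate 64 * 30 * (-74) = -142080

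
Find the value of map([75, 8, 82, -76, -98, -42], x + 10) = 75+10=85, 8+10=18, 82+10=92, -76+10=-66, -98+10=-88, -42+10=-32
= [85, 18, 92, -66, -88, -32]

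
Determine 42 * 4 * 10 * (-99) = -166320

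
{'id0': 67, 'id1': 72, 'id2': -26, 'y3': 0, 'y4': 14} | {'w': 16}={'id0': 67, 'id1': 72, 'id2': -26, 'y3': 0, 'y4': 14, 'w': 16}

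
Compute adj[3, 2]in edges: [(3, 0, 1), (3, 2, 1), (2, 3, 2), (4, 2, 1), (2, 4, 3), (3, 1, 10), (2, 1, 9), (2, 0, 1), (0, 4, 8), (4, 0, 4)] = 1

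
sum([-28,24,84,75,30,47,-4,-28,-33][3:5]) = 105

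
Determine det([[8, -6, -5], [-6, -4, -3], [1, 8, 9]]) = (1)*(8)*det([[-4, -3], [8, 9]]) + (-1)*(-6)*det([[-6, -3], [1, 9]]) + (1)*(-5)*det([[-6, -4], [1, 8]])
= -96 + -306 + 220
= -182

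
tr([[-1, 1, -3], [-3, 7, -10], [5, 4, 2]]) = 8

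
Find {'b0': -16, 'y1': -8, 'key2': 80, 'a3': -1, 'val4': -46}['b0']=-16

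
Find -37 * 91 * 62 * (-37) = 7723898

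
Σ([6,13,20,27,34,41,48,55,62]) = 306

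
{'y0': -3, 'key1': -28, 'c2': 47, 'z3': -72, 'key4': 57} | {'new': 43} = {'y0': -3, 'key1': -28, 'c2': 47, 'z3': -72, 'key4': 57, 'new': 43}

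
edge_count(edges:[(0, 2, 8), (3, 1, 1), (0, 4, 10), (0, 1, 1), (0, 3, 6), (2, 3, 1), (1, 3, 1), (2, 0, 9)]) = 8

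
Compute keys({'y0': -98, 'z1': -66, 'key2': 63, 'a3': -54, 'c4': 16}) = ['y0', 'z1', 'key2', 'a3', 'c4']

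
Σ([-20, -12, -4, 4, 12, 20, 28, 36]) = (-20) + (-12) + (-4) + 4 + 12 + 20 + 28 + 36
= 64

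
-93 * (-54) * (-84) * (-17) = 7171416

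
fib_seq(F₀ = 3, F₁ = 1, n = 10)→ [3, 1, 4, 5, 9, 14, 23, 37, 60, 97]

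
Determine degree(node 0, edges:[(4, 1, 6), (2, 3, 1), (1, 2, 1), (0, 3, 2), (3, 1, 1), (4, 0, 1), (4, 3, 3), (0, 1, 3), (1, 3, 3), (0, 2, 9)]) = incident: (0,3), (4,0), (0,1), (0,2)
= 4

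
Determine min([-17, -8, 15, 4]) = -17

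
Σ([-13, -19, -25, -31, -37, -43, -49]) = -217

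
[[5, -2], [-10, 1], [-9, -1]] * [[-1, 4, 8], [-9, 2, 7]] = [[13, 16, 26], [1, -38, -73], [18, -38, -79]]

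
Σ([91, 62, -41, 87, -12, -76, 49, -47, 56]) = 91 + 62 + (-41) + 87 + (-12) + (-76) + 49 + (-47) + 56
= 169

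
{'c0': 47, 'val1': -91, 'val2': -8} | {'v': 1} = {'c0': 47, 'val1': -91, 'val2': -8, 'v': 1}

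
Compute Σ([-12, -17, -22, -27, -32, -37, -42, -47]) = -236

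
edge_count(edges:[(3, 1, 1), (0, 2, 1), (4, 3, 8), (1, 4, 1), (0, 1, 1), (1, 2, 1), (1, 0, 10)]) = 7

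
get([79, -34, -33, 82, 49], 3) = 82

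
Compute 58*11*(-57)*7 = -254562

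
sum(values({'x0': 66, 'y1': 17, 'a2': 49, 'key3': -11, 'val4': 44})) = 66 + 17 + 49 + (-11) + 44
= 165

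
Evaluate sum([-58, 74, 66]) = (-58) + 74 + 66
= 82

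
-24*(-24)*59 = 33984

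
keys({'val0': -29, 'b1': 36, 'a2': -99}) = ['val0', 'b1', 'a2']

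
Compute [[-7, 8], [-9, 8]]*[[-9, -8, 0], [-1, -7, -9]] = C[0][0] = (-7)*(-9) + (8)*(-1) = 55
C[0][1] = (-7)*(-8) + (8)*(-7) = 0
C[0][2] = (-7)*(0) + (8)*(-9) = -72
C[1][0] = (-9)*(-9) + (8)*(-1) = 73
C[1][1] = (-9)*(-8) + (8)*(-7) = 16
C[1][2] = (-9)*(0) + (8)*(-9) = -72
= [[55, 0, -72], [73, 16, -72]]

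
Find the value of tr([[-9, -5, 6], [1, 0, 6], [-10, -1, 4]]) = -5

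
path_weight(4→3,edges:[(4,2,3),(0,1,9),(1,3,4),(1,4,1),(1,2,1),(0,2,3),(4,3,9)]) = 9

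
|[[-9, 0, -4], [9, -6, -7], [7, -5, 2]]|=435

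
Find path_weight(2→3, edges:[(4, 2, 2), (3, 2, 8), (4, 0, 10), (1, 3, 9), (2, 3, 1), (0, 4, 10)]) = 1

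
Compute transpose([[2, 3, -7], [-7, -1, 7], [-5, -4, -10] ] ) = [[2, -7, -5], [3, -1, -4], [-7, 7, -10]]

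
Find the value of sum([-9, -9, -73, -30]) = -121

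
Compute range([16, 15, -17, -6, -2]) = 33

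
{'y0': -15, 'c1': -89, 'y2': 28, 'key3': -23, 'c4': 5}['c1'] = -89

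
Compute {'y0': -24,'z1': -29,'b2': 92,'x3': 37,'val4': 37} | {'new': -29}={'y0': -24, 'z1': -29, 'b2': 92, 'x3': 37, 'val4': 37, 'new': -29}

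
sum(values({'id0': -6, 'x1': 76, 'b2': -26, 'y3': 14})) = (-6) + 76 + (-26) + 14
= 58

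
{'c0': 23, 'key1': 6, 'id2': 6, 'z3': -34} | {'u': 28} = {'c0': 23, 'key1': 6, 'id2': 6, 'z3': -34, 'u': 28}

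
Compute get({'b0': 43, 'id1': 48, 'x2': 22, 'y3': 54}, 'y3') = 54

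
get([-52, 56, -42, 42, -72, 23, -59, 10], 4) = -72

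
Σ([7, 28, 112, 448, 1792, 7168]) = 9555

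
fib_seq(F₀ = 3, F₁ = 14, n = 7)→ F_2 = F_1 + F_0 = 17
F_3 = F_2 + F_1 = 31
F_4 = F_3 + F_2 = 48
...
= [3, 14, 17, 31, 48, 79, 127]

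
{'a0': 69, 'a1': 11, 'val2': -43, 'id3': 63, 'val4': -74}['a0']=69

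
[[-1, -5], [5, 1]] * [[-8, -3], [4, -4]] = [[-12, 23], [-36, -19]]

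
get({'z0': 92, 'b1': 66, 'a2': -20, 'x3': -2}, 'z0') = 92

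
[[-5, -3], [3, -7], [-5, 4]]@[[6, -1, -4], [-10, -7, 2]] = [[0, 26, 14], [88, 46, -26], [-70, -23, 28]]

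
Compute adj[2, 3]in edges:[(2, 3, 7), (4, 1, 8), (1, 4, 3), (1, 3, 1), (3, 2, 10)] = 7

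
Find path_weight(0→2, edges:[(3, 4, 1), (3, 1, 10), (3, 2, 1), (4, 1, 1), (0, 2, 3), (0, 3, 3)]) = 3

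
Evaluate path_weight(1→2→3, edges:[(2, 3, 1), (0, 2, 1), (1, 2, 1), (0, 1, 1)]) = 2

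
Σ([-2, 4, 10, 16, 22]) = (-2) + 4 + 10 + 16 + 22
= 50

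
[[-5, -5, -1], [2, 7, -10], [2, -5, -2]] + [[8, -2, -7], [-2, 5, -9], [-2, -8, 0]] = [[3, -7, -8], [0, 12, -19], [0, -13, -2]]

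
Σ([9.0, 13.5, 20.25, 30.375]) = 9.0 + 13.5 + 20.25 + 30.375
= 73.125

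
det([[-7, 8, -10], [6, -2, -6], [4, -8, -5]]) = (1)*(-7)*det([[-2, -6], [-8, -5]]) + (-1)*(8)*det([[6, -6], [4, -5]]) + (1)*(-10)*det([[6, -2], [4, -8]])
= 266 + 48 + 400
= 714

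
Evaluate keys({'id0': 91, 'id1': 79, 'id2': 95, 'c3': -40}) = ['id0', 'id1', 'id2', 'c3']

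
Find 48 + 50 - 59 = 39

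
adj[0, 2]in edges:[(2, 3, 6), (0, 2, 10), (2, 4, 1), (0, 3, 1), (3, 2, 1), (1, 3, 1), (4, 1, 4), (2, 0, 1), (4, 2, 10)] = 10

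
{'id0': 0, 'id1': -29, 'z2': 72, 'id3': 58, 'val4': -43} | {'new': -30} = {'id0': 0, 'id1': -29, 'z2': 72, 'id3': 58, 'val4': -43, 'new': -30}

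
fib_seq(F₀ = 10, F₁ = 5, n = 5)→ [10, 5, 15, 20, 35]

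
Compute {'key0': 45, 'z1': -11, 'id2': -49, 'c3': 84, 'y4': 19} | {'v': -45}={'key0': 45, 'z1': -11, 'id2': -49, 'c3': 84, 'y4': 19, 'v': -45}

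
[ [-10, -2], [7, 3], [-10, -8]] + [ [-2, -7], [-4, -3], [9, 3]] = [[-12, -9], [3, 0], [-1, -5]]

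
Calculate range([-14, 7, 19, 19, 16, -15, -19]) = 38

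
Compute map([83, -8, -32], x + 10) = 83+10=93, -8+10=2, -32+10=-22
= [93, 2, -22]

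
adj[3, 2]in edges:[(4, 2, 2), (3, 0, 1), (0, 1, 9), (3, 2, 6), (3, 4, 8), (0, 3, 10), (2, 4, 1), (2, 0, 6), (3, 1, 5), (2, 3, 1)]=6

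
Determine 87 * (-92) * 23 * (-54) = 9940968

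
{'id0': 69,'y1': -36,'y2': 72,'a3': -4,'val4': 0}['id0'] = 69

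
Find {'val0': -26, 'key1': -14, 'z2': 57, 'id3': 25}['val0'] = -26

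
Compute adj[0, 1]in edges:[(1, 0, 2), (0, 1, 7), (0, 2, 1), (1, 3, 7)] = 7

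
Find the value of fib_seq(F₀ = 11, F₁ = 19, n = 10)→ [11, 19, 30, 49, 79, 128, 207, 335, 542, 877]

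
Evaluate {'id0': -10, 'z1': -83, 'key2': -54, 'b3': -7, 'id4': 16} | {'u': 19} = {'id0': -10, 'z1': -83, 'key2': -54, 'b3': -7, 'id4': 16, 'u': 19}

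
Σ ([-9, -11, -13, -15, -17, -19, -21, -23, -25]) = (-9) + (-11) + (-13) + (-15) + (-17) + (-19) + (-21) + (-23) + (-25)
= -153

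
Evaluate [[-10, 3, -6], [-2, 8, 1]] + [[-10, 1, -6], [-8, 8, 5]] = [[-20, 4, -12], [-10, 16, 6]]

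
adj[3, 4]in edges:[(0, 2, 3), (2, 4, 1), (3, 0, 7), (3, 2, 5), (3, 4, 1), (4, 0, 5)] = 1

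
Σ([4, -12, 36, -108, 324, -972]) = 4 + -12 + 36 + -108 + 324 + -972
= -728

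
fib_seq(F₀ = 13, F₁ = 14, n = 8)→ [13, 14, 27, 41, 68, 109, 177, 286]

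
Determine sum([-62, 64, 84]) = (-62) + 64 + 84
= 86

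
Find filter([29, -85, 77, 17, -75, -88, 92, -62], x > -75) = [29, 77, 17, 92, -62]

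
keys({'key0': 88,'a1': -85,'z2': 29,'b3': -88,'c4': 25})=['key0', 'a1', 'z2', 'b3', 'c4']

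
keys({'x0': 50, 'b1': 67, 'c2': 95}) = ['x0', 'b1', 'c2']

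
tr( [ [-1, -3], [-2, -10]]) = -11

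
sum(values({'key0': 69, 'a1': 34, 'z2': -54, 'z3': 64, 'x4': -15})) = 69 + 34 + (-54) + 64 + (-15)
= 98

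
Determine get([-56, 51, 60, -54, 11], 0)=-56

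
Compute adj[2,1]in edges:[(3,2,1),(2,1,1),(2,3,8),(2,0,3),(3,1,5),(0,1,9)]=1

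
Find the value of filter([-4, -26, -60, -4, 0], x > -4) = keep x where x > -4: -4✗, -26✗, -60✗, -4✗, 0✓
= [0]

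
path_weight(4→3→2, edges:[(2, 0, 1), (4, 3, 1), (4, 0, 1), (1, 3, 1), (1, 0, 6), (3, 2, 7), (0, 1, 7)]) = w(4→3)=1 + w(3→2)=7
= 8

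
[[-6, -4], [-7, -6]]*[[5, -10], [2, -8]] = [[-38, 92], [-47, 118]]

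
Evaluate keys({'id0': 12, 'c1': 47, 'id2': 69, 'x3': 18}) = ['id0', 'c1', 'id2', 'x3']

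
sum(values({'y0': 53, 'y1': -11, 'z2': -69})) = 53 + (-11) + (-69)
= -27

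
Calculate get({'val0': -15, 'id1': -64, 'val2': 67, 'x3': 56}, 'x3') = 56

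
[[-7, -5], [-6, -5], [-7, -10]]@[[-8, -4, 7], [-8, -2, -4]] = [[96, 38, -29], [88, 34, -22], [136, 48, -9]]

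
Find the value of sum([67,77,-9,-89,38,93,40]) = 67 + 77 + (-9) + (-89) + 38 + 93 + 40
= 217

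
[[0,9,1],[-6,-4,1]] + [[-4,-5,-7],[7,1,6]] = [[-4, 4, -6], [1, -3, 7]]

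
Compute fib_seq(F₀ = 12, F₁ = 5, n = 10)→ F_2 = F_1 + F_0 = 17
F_3 = F_2 + F_1 = 22
F_4 = F_3 + F_2 = 39
...
= [12, 5, 17, 22, 39, 61, 100, 161, 261, 422]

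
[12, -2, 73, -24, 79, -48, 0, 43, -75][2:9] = [73, -24, 79, -48, 0, 43, -75]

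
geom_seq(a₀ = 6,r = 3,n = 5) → [6, 18, 54, 162, 486]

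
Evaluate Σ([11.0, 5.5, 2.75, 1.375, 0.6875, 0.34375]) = 11.0 + 5.5 + 2.75 + 1.375 + 0.6875 + 0.34375
= 21.65625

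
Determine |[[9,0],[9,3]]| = (9)*(3) - (0)*(9)
= 27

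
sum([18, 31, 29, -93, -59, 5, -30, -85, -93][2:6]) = -118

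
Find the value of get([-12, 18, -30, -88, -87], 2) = -30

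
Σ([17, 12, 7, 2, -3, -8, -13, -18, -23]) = 17 + 12 + 7 + 2 + (-3) + (-8) + (-13) + (-18) + (-23)
= -27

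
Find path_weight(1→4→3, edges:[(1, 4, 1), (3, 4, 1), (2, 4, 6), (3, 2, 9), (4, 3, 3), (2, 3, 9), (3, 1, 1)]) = 4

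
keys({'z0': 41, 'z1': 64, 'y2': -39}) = ['z0', 'z1', 'y2']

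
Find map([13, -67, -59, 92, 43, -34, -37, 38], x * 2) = 13*2=26, -67*2=-134, -59*2=-118, 92*2=184, 43*2=86, -34*2=-68, -37*2=-74, 38*2=76
= [26, -134, -118, 184, 86, -68, -74, 76]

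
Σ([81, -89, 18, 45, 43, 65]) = 81 + (-89) + 18 + 45 + 43 + 65
= 163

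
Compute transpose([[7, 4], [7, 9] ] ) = [[7, 7], [4, 9]]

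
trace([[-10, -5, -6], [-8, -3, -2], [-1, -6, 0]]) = diagonal: (-10) + (-3) + 0
= -13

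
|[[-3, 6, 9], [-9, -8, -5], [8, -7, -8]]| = 384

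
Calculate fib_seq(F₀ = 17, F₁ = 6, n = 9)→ F_2 = F_1 + F_0 = 23
F_3 = F_2 + F_1 = 29
F_4 = F_3 + F_2 = 52
...
= [17, 6, 23, 29, 52, 81, 133, 214, 347]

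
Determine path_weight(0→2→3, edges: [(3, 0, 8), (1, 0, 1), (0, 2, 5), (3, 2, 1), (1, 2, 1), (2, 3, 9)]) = w(0→2)=5 + w(2→3)=9
= 14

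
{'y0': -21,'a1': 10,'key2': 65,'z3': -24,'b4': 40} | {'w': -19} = {'y0': -21, 'a1': 10, 'key2': 65, 'z3': -24, 'b4': 40, 'w': -19}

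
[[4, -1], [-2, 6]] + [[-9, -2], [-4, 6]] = [[-5, -3], [-6, 12]]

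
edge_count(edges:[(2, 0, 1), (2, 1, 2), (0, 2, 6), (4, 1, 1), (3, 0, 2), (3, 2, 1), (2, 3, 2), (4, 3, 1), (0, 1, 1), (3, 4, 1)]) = 10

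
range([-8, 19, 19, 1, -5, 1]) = 27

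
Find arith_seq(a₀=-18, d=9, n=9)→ a_0 = -18 + 0*9 = -18
a_1 = -18 + 1*9 = -9
a_2 = -18 + 2*9 = 0
...
= [-18, -9, 0, 9, 18, 27, 36, 45, 54]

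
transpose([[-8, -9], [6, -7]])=[[-8, 6], [-9, -7]]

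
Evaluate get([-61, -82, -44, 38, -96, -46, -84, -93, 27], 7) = -93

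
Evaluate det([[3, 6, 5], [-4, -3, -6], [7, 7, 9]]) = (1)*(3)*det([[-3, -6], [7, 9]]) + (-1)*(6)*det([[-4, -6], [7, 9]]) + (1)*(5)*det([[-4, -3], [7, 7]])
= 45 + -36 + -35
= -26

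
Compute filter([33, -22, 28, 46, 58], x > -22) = keep x where x > -22: 33✓, -22✗, 28✓, 46✓, 58✓
= [33, 28, 46, 58]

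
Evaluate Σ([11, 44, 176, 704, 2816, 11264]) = 15015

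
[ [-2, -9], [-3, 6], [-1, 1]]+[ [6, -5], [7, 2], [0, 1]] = [[4, -14], [4, 8], [-1, 2]]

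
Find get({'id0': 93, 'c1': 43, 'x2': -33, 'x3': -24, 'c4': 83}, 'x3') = -24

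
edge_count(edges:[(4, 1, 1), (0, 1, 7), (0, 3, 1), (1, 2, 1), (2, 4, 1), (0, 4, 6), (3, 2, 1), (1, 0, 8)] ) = 8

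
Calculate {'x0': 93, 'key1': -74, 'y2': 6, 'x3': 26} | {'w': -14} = {'x0': 93, 'key1': -74, 'y2': 6, 'x3': 26, 'w': -14}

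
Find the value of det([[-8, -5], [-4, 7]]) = (-8)*(7) - (-5)*(-4)
= -76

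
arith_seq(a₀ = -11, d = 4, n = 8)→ [-11, -7, -3, 1, 5, 9, 13, 17]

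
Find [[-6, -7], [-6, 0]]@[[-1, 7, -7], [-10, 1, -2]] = C[0][0] = (-6)*(-1) + (-7)*(-10) = 76
C[0][1] = (-6)*(7) + (-7)*(1) = -49
C[0][2] = (-6)*(-7) + (-7)*(-2) = 56
C[1][0] = (-6)*(-1) + (0)*(-10) = 6
C[1][1] = (-6)*(7) + (0)*(1) = -42
C[1][2] = (-6)*(-7) + (0)*(-2) = 42
= [[76, -49, 56], [6, -42, 42]]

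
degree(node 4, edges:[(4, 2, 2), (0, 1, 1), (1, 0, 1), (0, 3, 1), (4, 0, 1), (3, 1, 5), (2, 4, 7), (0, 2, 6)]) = incident: (4,2), (4,0), (2,4)
= 3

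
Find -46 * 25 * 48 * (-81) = 4471200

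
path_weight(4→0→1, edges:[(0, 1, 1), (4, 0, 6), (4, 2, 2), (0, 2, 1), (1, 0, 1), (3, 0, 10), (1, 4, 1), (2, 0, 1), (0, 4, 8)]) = w(4→0)=6 + w(0→1)=1
= 7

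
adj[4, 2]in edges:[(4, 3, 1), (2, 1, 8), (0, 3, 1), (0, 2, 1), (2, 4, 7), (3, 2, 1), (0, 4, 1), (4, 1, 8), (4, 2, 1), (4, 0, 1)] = 1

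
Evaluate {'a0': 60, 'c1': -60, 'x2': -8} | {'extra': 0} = {'a0': 60, 'c1': -60, 'x2': -8, 'extra': 0}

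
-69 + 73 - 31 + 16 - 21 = -32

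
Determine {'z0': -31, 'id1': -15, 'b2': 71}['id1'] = -15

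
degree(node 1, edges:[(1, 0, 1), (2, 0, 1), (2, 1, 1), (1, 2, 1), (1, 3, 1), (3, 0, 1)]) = 4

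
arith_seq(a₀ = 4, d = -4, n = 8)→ [4, 0, -4, -8, -12, -16, -20, -24]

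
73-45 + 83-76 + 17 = 52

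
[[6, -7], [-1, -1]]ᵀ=[[6, -1], [-7, -1]]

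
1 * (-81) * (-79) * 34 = 217566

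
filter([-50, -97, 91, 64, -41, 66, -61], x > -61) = keep x where x > -61: -50✓, -97✗, 91✓, 64✓, -41✓, 66✓, -61✗
= [-50, 91, 64, -41, 66]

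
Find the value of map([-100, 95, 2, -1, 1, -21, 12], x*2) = -100*2=-200, 95*2=190, 2*2=4, -1*2=-2, 1*2=2, -21*2=-42, 12*2=24
= [-200, 190, 4, -2, 2, -42, 24]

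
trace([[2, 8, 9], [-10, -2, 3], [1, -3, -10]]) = diagonal: 2 + (-2) + (-10)
= -10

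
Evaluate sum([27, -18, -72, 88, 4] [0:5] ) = slice → [27, -18, -72, 88, 4]
27 + (-18) + (-72) + 88 + 4
= 29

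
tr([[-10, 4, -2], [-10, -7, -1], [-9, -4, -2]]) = -19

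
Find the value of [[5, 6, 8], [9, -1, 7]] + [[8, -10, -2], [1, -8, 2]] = [[13, -4, 6], [10, -9, 9]]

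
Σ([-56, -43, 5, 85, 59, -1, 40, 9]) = (-56) + (-43) + 5 + 85 + 59 + (-1) + 40 + 9
= 98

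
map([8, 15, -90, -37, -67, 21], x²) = (8)²=64, (15)²=225, (-90)²=8100, (-37)²=1369, (-67)²=4489, (21)²=441
= [64, 225, 8100, 1369, 4489, 441]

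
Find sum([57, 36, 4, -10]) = 87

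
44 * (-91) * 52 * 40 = -8328320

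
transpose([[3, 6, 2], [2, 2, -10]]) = [[3, 2], [6, 2], [2, -10]]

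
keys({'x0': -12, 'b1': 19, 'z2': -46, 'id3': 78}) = ['x0', 'b1', 'z2', 'id3']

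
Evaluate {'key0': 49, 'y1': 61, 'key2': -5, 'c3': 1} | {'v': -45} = {'key0': 49, 'y1': 61, 'key2': -5, 'c3': 1, 'v': -45}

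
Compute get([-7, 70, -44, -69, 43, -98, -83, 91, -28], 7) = 91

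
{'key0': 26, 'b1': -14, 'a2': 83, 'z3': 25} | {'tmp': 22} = {'key0': 26, 'b1': -14, 'a2': 83, 'z3': 25, 'tmp': 22}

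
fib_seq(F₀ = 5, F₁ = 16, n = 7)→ [5, 16, 21, 37, 58, 95, 153]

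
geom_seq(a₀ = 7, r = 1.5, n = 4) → [7.0, 10.5, 15.75, 23.625]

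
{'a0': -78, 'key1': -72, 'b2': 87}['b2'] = 87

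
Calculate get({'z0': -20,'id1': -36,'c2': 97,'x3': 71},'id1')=-36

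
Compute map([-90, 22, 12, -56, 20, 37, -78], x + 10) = [-80, 32, 22, -46, 30, 47, -68]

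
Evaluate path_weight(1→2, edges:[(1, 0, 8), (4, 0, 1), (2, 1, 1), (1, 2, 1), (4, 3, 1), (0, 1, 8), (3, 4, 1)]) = w(1→2)=1
= 1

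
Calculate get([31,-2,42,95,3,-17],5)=-17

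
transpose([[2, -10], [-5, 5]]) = [[2, -5], [-10, 5]]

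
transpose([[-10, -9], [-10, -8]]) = [[-10, -10], [-9, -8]]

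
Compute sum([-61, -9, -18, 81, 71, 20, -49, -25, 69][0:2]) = slice → [-61, -9]
(-61) + (-9)
= -70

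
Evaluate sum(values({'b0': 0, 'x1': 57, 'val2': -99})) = 0 + 57 + (-99)
= -42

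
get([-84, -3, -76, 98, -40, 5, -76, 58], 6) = -76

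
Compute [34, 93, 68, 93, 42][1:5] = [93, 68, 93, 42]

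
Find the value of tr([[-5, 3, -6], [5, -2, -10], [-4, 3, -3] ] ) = -10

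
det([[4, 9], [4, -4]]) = (4)*(-4) - (9)*(4)
= -52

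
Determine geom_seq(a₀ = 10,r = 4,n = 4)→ a_0 = 10*4^0 = 10
a_1 = 10*4^1 = 40
a_2 = 10*4^2 = 160
...
= [10, 40, 160, 640]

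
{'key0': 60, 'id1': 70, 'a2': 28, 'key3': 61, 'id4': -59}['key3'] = 61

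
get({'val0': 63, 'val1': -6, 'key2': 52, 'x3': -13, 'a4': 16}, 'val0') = 63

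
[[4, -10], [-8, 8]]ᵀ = [[4, -8], [-10, 8]]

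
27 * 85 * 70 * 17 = 2731050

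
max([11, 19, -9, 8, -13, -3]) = 19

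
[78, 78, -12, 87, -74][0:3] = [78, 78, -12]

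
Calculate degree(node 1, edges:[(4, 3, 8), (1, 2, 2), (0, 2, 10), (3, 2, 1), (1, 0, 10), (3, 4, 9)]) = incident: (1,2), (1,0)
= 2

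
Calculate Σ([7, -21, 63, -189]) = 7 + -21 + 63 + -189
= -140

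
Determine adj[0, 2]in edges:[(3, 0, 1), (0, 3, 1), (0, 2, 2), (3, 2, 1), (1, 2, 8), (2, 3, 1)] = 2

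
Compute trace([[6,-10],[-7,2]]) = diagonal: 6 + 2
= 8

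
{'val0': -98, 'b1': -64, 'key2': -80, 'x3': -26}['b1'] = -64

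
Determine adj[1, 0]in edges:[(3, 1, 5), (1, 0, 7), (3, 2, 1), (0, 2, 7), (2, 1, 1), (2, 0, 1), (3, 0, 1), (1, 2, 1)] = 7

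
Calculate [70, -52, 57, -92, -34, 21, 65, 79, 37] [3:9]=[-92, -34, 21, 65, 79, 37]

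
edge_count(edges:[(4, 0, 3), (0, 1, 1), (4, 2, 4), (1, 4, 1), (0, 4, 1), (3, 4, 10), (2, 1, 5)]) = 7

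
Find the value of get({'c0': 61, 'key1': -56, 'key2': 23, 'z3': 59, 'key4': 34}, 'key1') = -56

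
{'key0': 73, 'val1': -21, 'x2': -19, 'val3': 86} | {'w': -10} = {'key0': 73, 'val1': -21, 'x2': -19, 'val3': 86, 'w': -10}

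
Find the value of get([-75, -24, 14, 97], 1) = -24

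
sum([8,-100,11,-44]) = -125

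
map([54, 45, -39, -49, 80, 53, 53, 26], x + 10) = [64, 55, -29, -39, 90, 63, 63, 36]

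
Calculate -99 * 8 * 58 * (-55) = 2526480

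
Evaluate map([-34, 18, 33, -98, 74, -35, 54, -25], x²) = (-34)²=1156, (18)²=324, (33)²=1089, (-98)²=9604, (74)²=5476, (-35)²=1225, (54)²=2916, (-25)²=625
= [1156, 324, 1089, 9604, 5476, 1225, 2916, 625]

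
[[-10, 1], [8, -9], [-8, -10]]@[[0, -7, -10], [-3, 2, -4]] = C[0][0] = (-10)*(0) + (1)*(-3) = -3
C[0][1] = (-10)*(-7) + (1)*(2) = 72
C[0][2] = (-10)*(-10) + (1)*(-4) = 96
C[1][0] = (8)*(0) + (-9)*(-3) = 27
C[1][1] = (8)*(-7) + (-9)*(2) = -74
C[1][2] = (8)*(-10) + (-9)*(-4) = -44
... (3 more cells)
= [[-3, 72, 96], [27, -74, -44], [30, 36, 120]]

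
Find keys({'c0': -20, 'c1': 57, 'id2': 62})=['c0', 'c1', 'id2']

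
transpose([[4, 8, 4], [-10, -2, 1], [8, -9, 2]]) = [[4, -10, 8], [8, -2, -9], [4, 1, 2]]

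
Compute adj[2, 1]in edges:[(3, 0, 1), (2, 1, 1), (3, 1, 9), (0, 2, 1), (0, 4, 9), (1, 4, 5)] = 1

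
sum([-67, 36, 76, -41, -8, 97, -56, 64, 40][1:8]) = 168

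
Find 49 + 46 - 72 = 23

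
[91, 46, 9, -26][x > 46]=keep x where x > 46: 91✓, 46✗, 9✗, -26✗
= [91]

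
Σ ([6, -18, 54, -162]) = 6 + -18 + 54 + -162
= -120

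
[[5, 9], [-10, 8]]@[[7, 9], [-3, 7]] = C[0][0] = (5)*(7) + (9)*(-3) = 8
C[0][1] = (5)*(9) + (9)*(7) = 108
C[1][0] = (-10)*(7) + (8)*(-3) = -94
C[1][1] = (-10)*(9) + (8)*(7) = -34
= [[8, 108], [-94, -34]]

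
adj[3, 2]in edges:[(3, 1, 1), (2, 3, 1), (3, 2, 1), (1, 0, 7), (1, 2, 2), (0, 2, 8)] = 1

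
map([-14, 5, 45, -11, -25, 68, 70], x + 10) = [-4, 15, 55, -1, -15, 78, 80]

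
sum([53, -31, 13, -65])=53 + (-31) + 13 + (-65)
= -30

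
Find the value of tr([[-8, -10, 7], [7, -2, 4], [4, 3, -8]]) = diagonal: (-8) + (-2) + (-8)
= -18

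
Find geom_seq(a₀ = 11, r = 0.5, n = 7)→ a_0 = 11*0.5^0 = 11.0
a_1 = 11*0.5^1 = 5.5
a_2 = 11*0.5^2 = 2.75
...
= [11.0, 5.5, 2.75, 1.375, 0.6875, 0.34375, 0.171875]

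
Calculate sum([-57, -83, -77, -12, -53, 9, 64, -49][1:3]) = slice → [-83, -77]
(-83) + (-77)
= -160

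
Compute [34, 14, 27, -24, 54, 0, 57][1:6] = [14, 27, -24, 54, 0]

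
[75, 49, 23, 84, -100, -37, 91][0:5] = [75, 49, 23, 84, -100]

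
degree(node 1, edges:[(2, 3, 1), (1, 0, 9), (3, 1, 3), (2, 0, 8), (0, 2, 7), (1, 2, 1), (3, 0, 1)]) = incident: (1,0), (3,1), (1,2)
= 3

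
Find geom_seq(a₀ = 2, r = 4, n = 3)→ a_0 = 2*4^0 = 2
a_1 = 2*4^1 = 8
a_2 = 2*4^2 = 32
= [2, 8, 32]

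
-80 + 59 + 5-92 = -108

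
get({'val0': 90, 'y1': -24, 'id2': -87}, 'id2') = -87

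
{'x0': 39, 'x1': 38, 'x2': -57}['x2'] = -57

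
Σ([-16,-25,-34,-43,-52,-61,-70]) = -301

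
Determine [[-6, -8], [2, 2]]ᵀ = [[-6, 2], [-8, 2]]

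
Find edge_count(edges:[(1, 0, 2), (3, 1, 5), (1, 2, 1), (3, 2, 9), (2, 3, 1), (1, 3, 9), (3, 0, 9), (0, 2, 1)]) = 8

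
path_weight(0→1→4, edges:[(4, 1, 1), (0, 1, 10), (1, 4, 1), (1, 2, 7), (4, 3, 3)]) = 11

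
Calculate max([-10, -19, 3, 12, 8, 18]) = 18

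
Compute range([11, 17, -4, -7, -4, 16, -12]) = 29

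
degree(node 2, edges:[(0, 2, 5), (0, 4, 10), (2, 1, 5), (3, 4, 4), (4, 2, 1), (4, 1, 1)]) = incident: (0,2), (2,1), (4,2)
= 3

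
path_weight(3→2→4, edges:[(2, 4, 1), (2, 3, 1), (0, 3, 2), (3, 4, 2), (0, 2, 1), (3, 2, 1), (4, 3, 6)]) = 2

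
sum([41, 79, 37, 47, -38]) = 41 + 79 + 37 + 47 + (-38)
= 166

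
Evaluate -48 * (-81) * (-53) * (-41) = 8448624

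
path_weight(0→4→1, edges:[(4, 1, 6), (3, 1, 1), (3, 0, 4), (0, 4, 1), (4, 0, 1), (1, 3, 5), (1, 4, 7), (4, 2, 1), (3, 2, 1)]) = w(0→4)=1 + w(4→1)=6
= 7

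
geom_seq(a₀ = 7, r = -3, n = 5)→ a_0 = 7*(-3)^0 = 7
a_1 = 7*(-3)^1 = -21
a_2 = 7*(-3)^2 = 63
...
= [7, -21, 63, -189, 567]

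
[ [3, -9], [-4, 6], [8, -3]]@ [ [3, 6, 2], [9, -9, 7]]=C[0][0] = (3)*(3) + (-9)*(9) = -72
C[0][1] = (3)*(6) + (-9)*(-9) = 99
C[0][2] = (3)*(2) + (-9)*(7) = -57
C[1][0] = (-4)*(3) + (6)*(9) = 42
C[1][1] = (-4)*(6) + (6)*(-9) = -78
C[1][2] = (-4)*(2) + (6)*(7) = 34
... (3 more cells)
= [[-72, 99, -57], [42, -78, 34], [-3, 75, -5]]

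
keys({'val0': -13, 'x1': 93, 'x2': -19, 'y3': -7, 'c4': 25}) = ['val0', 'x1', 'x2', 'y3', 'c4']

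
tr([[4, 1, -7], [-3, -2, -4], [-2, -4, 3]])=diagonal: 4 + (-2) + 3
= 5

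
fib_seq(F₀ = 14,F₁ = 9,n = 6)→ F_2 = F_1 + F_0 = 23
F_3 = F_2 + F_1 = 32
F_4 = F_3 + F_2 = 55
...
= [14, 9, 23, 32, 55, 87]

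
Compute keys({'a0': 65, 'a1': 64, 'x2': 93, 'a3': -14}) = ['a0', 'a1', 'x2', 'a3']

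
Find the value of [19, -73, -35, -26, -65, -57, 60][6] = 60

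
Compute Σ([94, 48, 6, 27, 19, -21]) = 173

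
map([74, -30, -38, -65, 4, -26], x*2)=[148, -60, -76, -130, 8, -52]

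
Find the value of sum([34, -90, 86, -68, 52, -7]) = 7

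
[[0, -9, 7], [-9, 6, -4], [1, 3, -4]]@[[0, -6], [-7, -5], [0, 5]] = [[63, 80], [-42, 4], [-21, -41]]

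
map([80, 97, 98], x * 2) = [160, 194, 196]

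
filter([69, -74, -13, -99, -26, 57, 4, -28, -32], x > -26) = keep x where x > -26: 69✓, -74✗, -13✓, -99✗, -26✗, 57✓, 4✓, -28✗, -32✗
= [69, -13, 57, 4]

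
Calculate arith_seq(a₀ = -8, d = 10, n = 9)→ a_0 = -8 + 0*10 = -8
a_1 = -8 + 1*10 = 2
a_2 = -8 + 2*10 = 12
...
= [-8, 2, 12, 22, 32, 42, 52, 62, 72]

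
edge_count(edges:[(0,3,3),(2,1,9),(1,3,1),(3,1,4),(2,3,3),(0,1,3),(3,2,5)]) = 7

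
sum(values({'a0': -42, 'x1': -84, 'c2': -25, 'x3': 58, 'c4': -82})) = -175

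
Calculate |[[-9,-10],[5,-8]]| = (-9)*(-8) - (-10)*(5)
= 122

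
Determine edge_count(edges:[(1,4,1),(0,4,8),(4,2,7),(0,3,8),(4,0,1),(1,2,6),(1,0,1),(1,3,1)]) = 8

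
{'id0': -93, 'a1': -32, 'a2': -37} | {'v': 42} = {'id0': -93, 'a1': -32, 'a2': -37, 'v': 42}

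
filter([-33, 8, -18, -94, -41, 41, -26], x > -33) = keep x where x > -33: -33✗, 8✓, -18✓, -94✗, -41✗, 41✓, -26✓
= [8, -18, 41, -26]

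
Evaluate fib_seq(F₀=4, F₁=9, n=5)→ F_2 = F_1 + F_0 = 13
F_3 = F_2 + F_1 = 22
F_4 = F_3 + F_2 = 35
= [4, 9, 13, 22, 35]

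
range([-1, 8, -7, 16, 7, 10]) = 23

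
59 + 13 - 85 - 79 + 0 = -92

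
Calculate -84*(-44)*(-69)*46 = -11731104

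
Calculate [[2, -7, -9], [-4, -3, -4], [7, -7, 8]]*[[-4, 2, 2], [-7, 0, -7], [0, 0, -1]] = C[0][0] = (2)*(-4) + (-7)*(-7) + (-9)*(0) = 41
C[0][1] = (2)*(2) + (-7)*(0) + (-9)*(0) = 4
C[0][2] = (2)*(2) + (-7)*(-7) + (-9)*(-1) = 62
C[1][0] = (-4)*(-4) + (-3)*(-7) + (-4)*(0) = 37
C[1][1] = (-4)*(2) + (-3)*(0) + (-4)*(0) = -8
C[1][2] = (-4)*(2) + (-3)*(-7) + (-4)*(-1) = 17
... (3 more cells)
= [[41, 4, 62], [37, -8, 17], [21, 14, 55]]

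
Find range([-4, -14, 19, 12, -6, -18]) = 37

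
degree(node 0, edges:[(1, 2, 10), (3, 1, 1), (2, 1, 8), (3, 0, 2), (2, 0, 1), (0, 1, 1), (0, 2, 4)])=incident: (3,0), (2,0), (0,1), (0,2)
= 4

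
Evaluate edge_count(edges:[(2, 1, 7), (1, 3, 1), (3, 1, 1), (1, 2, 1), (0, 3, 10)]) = 5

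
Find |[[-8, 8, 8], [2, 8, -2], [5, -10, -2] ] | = -240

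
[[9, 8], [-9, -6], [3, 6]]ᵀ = [[9, -9, 3], [8, -6, 6]]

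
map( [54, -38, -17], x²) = [2916, 1444, 289]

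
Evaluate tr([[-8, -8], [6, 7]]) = diagonal: (-8) + 7
= -1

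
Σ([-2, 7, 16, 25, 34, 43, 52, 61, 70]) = (-2) + 7 + 16 + 25 + 34 + 43 + 52 + 61 + 70
= 306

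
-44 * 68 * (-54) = 161568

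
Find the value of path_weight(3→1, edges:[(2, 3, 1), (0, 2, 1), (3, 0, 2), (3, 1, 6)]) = 6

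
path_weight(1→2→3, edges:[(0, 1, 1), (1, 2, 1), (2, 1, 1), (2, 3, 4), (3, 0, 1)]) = 5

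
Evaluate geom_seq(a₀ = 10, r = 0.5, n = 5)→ [10.0, 5.0, 2.5, 1.25, 0.625]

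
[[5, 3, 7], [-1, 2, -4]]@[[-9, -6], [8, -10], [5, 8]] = C[0][0] = (5)*(-9) + (3)*(8) + (7)*(5) = 14
C[0][1] = (5)*(-6) + (3)*(-10) + (7)*(8) = -4
C[1][0] = (-1)*(-9) + (2)*(8) + (-4)*(5) = 5
C[1][1] = (-1)*(-6) + (2)*(-10) + (-4)*(8) = -46
= [[14, -4], [5, -46]]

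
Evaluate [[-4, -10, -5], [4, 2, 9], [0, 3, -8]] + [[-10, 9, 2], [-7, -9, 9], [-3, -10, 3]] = [[-14, -1, -3], [-3, -7, 18], [-3, -7, -5]]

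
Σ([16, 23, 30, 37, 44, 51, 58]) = 259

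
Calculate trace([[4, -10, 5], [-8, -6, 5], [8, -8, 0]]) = -2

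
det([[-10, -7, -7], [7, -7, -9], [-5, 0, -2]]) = (1)*(-10)*det([[-7, -9], [0, -2]]) + (-1)*(-7)*det([[7, -9], [-5, -2]]) + (1)*(-7)*det([[7, -7], [-5, 0]])
= -140 + -413 + 245
= -308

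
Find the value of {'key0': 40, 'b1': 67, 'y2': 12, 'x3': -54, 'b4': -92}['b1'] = 67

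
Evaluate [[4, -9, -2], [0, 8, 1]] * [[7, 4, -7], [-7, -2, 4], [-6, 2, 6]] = C[0][0] = (4)*(7) + (-9)*(-7) + (-2)*(-6) = 103
C[0][1] = (4)*(4) + (-9)*(-2) + (-2)*(2) = 30
C[0][2] = (4)*(-7) + (-9)*(4) + (-2)*(6) = -76
C[1][0] = (0)*(7) + (8)*(-7) + (1)*(-6) = -62
C[1][1] = (0)*(4) + (8)*(-2) + (1)*(2) = -14
C[1][2] = (0)*(-7) + (8)*(4) + (1)*(6) = 38
= [[103, 30, -76], [-62, -14, 38]]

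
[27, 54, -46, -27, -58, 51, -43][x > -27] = keep x where x > -27: 27✓, 54✓, -46✗, -27✗, -58✗, 51✓, -43✗
= [27, 54, 51]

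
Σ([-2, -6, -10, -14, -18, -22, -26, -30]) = -128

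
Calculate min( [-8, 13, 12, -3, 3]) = -8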